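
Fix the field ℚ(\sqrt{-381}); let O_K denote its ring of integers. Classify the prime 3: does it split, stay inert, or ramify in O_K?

Since -381 ≢ 1 mod 4, the ring of integers is ℤ[√-381] with discriminant 4·(-381) = -1524.
disc(K) = -1524 = 3·(-508), so p = 3 is ramified.

ramified — (3) = 𝔭²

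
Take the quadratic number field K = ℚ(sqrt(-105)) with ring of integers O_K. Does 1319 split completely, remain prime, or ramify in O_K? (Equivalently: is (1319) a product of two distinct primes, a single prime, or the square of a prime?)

Since -105 ≢ 1 mod 4, the ring of integers is ℤ[√-105] with discriminant 4·(-105) = -420.
Since gcd(1319, -420) = 1 the prime 1319 does not ramify.
(-105/1319) = 1214^659 mod 1319 = 1318, giving Legendre symbol -1.
d is a non-residue mod p, hence 1319 remains inert in O_K.

1319 remains inert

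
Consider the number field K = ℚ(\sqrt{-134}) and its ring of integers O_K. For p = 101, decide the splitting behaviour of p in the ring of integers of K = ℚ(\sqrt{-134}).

101 splits in O_K

-134 mod 4 = 2, hence disc K = 4·(-134) = -536 and O_K = ℤ[√-134].
101 ∤ -536, so 101 is unramified.
(-134/101) = 68^50 mod 101 = 1, giving Legendre symbol 1.
d is a quadratic residue mod p, hence 101 splits in O_K.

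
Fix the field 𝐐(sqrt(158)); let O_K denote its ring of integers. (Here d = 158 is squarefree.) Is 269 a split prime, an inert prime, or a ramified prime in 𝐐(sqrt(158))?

158 mod 4 = 2, hence disc K = 4·158 = 632 and O_K = ℤ[√158].
disc(K) = 632 is not divisible by 269; 269 is unramified.
Compute (158/269) via Euler: 158^((269-1)/2) mod 269 = 268, so (158/269) = -1.
(158/269) = -1, so 269 is inert.

inert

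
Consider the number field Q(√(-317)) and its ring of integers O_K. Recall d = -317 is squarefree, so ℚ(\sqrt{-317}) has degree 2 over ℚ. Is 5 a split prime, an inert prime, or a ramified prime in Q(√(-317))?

inert — (5) stays prime in O_K

-317 mod 4 = 3, hence disc K = 4·(-317) = -1268 and O_K = ℤ[√-317].
Since gcd(5, -1268) = 1 the prime 5 does not ramify.
Compute (-317/5) via Euler: 3^((5-1)/2) mod 5 = 4, so (-317/5) = -1.
Legendre symbol -1 ⇒ 5 is inert.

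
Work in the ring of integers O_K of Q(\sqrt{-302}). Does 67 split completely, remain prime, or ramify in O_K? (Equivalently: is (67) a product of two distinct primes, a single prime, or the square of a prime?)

split — (67) = 𝔭₁𝔭₂ with 𝔭₁ ≠ 𝔭₂

Since -302 ≢ 1 mod 4, the ring of integers is ℤ[√-302] with discriminant 4·(-302) = -1208.
disc(K) = -1208 is not divisible by 67; 67 is unramified.
Legendre symbol by Euler's criterion: (-302/67) ≡ (-302)^33 ≡ 1 (mod 67), i.e. (-302/67) = 1.
Legendre symbol 1 ⇒ 67 is split.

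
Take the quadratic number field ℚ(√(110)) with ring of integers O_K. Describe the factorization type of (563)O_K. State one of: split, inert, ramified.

split — (563) = 𝔭₁𝔭₂ with 𝔭₁ ≠ 𝔭₂

110 mod 4 = 2, hence disc K = 4·110 = 440 and O_K = ℤ[√110].
Since gcd(563, 440) = 1 the prime 563 does not ramify.
Compute (110/563) via Euler: 110^((563-1)/2) mod 563 = 1, so (110/563) = 1.
d is a quadratic residue mod p, hence 563 splits in O_K.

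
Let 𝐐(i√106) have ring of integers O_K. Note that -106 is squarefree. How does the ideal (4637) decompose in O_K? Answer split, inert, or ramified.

split — (4637) = 𝔭₁𝔭₂ with 𝔭₁ ≠ 𝔭₂

d = -106 ≡ 2 (mod 4), so O_K = ℤ[√-106] and disc(K) = 4d = -424.
Since gcd(4637, -424) = 1 the prime 4637 does not ramify.
Legendre symbol by Euler's criterion: (-106/4637) ≡ (-106)^2318 ≡ 1 (mod 4637), i.e. (-106/4637) = 1.
Legendre symbol 1 ⇒ 4637 is split.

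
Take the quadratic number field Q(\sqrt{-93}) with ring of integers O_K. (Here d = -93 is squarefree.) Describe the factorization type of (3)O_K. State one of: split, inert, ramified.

d = -93 ≡ 3 (mod 4), so O_K = ℤ[√-93] and disc(K) = 4d = -372.
Ramification test: 3 | -372. The prime 3 ramifies in K.

ramified — (3) = 𝔭²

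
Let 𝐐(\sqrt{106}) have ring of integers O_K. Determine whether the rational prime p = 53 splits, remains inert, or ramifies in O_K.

ramified — (53) = 𝔭²

d = 106 ≡ 2 (mod 4), so O_K = ℤ[√106] and disc(K) = 4d = 424.
disc(K) = 424 = 53·8, so p = 53 is ramified.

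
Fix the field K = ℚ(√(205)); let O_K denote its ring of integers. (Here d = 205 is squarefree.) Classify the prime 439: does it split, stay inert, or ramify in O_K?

inert — (439) stays prime in O_K

Since 205 ≡ 1 mod 4, the ring of integers is ℤ[(1+√205)/2] with discriminant 205.
disc(K) = 205 is not divisible by 439; 439 is unramified.
(205/439) = 205^219 mod 439 = 438, giving Legendre symbol -1.
Legendre symbol -1 ⇒ 439 is inert.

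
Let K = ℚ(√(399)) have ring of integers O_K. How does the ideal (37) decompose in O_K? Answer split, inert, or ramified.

remains prime (inert)

d = 399 ≡ 3 (mod 4), so O_K = ℤ[√399] and disc(K) = 4d = 1596.
Since gcd(37, 1596) = 1 the prime 37 does not ramify.
Euler's criterion: 399^18 mod 37 = 36. Thus (399|37) = -1.
(399/37) = -1, so 37 is inert.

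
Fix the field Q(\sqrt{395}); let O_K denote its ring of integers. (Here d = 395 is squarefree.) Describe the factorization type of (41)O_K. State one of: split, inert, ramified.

inert

395 mod 4 = 3, hence disc K = 4·395 = 1580 and O_K = ℤ[√395].
41 ∤ 1580, so 41 is unramified.
(395/41) = 26^20 mod 41 = 40, giving Legendre symbol -1.
(395/41) = -1, so 41 is inert.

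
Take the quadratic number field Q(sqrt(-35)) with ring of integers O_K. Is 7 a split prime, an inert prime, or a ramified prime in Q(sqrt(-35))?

ramified — (7) = 𝔭²

-35 mod 4 = 1, hence disc K = -35 and O_K = ℤ[(1+√-35)/2].
7 divides disc(K) = -35, so 7 ramifies.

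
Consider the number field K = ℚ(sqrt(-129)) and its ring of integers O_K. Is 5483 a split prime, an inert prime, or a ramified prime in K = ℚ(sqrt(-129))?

remains prime (inert)

-129 mod 4 = 3, hence disc K = 4·(-129) = -516 and O_K = ℤ[√-129].
disc(K) = -516 is not divisible by 5483; 5483 is unramified.
Compute (-129/5483) via Euler: 5354^((5483-1)/2) mod 5483 = 5482, so (-129/5483) = -1.
(-129/5483) = -1, so 5483 is inert.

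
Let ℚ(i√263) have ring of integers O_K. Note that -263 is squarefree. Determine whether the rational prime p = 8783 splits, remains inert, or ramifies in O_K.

-263 mod 4 = 1, hence disc K = -263 and O_K = ℤ[(1+√-263)/2].
Since gcd(8783, -263) = 1 the prime 8783 does not ramify.
Euler's criterion: (-263)^4391 mod 8783 = 1. Thus (-263|8783) = 1.
d is a quadratic residue mod p, hence 8783 splits in O_K.

split — (8783) = 𝔭₁𝔭₂ with 𝔭₁ ≠ 𝔭₂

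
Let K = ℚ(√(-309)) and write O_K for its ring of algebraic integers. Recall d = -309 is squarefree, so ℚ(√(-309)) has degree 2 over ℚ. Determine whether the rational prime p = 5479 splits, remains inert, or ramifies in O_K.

p splits

Since -309 ≢ 1 mod 4, the ring of integers is ℤ[√-309] with discriminant 4·(-309) = -1236.
disc(K) = -1236 is not divisible by 5479; 5479 is unramified.
(-309/5479) = 5170^2739 mod 5479 = 1, giving Legendre symbol 1.
Legendre symbol 1 ⇒ 5479 is split.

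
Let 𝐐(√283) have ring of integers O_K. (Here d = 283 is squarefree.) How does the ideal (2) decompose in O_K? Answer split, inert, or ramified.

Since 283 ≢ 1 mod 4, the ring of integers is ℤ[√283] with discriminant 4·283 = 1132.
disc(K) = 1132 = 2·566, so p = 2 is ramified.

ramifies in O_K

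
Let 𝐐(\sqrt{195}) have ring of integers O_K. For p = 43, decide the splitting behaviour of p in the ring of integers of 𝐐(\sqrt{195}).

Since 195 ≢ 1 mod 4, the ring of integers is ℤ[√195] with discriminant 4·195 = 780.
43 ∤ 780, so 43 is unramified.
(195/43) = 23^21 mod 43 = 1, giving Legendre symbol 1.
d is a quadratic residue mod p, hence 43 splits in O_K.

43 splits in O_K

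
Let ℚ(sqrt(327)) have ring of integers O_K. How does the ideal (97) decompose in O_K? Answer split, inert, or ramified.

p splits

Since 327 ≢ 1 mod 4, the ring of integers is ℤ[√327] with discriminant 4·327 = 1308.
97 ∤ 1308, so 97 is unramified.
Euler's criterion: 327^48 mod 97 = 1. Thus (327|97) = 1.
Legendre symbol 1 ⇒ 97 is split.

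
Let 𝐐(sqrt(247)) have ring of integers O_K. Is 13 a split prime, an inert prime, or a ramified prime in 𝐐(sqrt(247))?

p ramifies

d = 247 ≡ 3 (mod 4), so O_K = ℤ[√247] and disc(K) = 4d = 988.
Ramification test: 13 | 988. The prime 13 ramifies in K.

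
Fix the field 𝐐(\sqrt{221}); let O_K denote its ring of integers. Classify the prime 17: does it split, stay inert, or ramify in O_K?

p ramifies

d = 221 ≡ 1 (mod 4), so O_K = ℤ[(1+√221)/2] and disc(K) = d = 221.
17 divides disc(K) = 221, so 17 ramifies.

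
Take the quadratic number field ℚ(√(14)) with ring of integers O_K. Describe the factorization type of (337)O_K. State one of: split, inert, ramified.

splits completely

d = 14 ≡ 2 (mod 4), so O_K = ℤ[√14] and disc(K) = 4d = 56.
disc(K) = 56 is not divisible by 337; 337 is unramified.
Compute (14/337) via Euler: 14^((337-1)/2) mod 337 = 1, so (14/337) = 1.
(14/337) = 1, so 337 splits.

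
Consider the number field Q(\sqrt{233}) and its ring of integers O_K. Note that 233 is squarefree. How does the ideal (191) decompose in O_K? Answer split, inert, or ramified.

Since 233 ≡ 1 mod 4, the ring of integers is ℤ[(1+√233)/2] with discriminant 233.
Since gcd(191, 233) = 1 the prime 191 does not ramify.
(233/191) = 42^95 mod 191 = 190, giving Legendre symbol -1.
(233/191) = -1, so 191 is inert.

inert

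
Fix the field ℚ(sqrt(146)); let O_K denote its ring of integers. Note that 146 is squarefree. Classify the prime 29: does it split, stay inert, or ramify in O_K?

d = 146 ≡ 2 (mod 4), so O_K = ℤ[√146] and disc(K) = 4d = 584.
disc(K) = 584 is not divisible by 29; 29 is unramified.
Euler's criterion: 146^14 mod 29 = 1. Thus (146|29) = 1.
Legendre symbol 1 ⇒ 29 is split.

split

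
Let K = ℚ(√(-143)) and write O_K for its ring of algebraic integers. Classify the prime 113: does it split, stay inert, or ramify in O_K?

113 splits in O_K

d = -143 ≡ 1 (mod 4), so O_K = ℤ[(1+√-143)/2] and disc(K) = d = -143.
113 ∤ -143, so 113 is unramified.
(-143/113) = 83^56 mod 113 = 1, giving Legendre symbol 1.
Legendre symbol 1 ⇒ 113 is split.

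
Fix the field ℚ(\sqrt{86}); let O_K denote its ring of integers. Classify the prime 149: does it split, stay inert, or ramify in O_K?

149 splits in O_K

Since 86 ≢ 1 mod 4, the ring of integers is ℤ[√86] with discriminant 4·86 = 344.
disc(K) = 344 is not divisible by 149; 149 is unramified.
Euler's criterion: 86^74 mod 149 = 1. Thus (86|149) = 1.
(86/149) = 1, so 149 splits.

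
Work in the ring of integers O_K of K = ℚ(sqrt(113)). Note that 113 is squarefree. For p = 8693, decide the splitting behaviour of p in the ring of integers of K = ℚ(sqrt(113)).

Since 113 ≡ 1 mod 4, the ring of integers is ℤ[(1+√113)/2] with discriminant 113.
8693 ∤ 113, so 8693 is unramified.
(113/8693) = 113^4346 mod 8693 = 1, giving Legendre symbol 1.
(113/8693) = 1, so 8693 splits.

splits completely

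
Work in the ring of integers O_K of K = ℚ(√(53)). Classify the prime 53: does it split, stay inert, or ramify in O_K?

ramified

53 mod 4 = 1, hence disc K = 53 and O_K = ℤ[(1+√53)/2].
Ramification test: 53 | 53. The prime 53 ramifies in K.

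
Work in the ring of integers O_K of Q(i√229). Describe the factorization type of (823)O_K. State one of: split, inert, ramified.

splits completely

Since -229 ≢ 1 mod 4, the ring of integers is ℤ[√-229] with discriminant 4·(-229) = -916.
Since gcd(823, -916) = 1 the prime 823 does not ramify.
(-229/823) = 594^411 mod 823 = 1, giving Legendre symbol 1.
(-229/823) = 1, so 823 splits.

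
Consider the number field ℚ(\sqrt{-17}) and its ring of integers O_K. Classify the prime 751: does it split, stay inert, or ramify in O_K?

d = -17 ≡ 3 (mod 4), so O_K = ℤ[√-17] and disc(K) = 4d = -68.
Since gcd(751, -68) = 1 the prime 751 does not ramify.
Legendre symbol by Euler's criterion: (-17/751) ≡ (-17)^375 ≡ 1 (mod 751), i.e. (-17/751) = 1.
Legendre symbol 1 ⇒ 751 is split.

751 splits in O_K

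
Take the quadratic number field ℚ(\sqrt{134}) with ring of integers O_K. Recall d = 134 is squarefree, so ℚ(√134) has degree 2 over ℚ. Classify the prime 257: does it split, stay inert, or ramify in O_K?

p splits

134 mod 4 = 2, hence disc K = 4·134 = 536 and O_K = ℤ[√134].
257 ∤ 536, so 257 is unramified.
Compute (134/257) via Euler: 134^((257-1)/2) mod 257 = 1, so (134/257) = 1.
Legendre symbol 1 ⇒ 257 is split.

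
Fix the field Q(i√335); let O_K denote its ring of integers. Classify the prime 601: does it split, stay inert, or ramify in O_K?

d = -335 ≡ 1 (mod 4), so O_K = ℤ[(1+√-335)/2] and disc(K) = d = -335.
Since gcd(601, -335) = 1 the prime 601 does not ramify.
Compute (-335/601) via Euler: 266^((601-1)/2) mod 601 = 1, so (-335/601) = 1.
Legendre symbol 1 ⇒ 601 is split.

p splits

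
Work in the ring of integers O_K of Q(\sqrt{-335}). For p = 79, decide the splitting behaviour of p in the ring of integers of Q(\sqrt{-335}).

inert

Since -335 ≡ 1 mod 4, the ring of integers is ℤ[(1+√-335)/2] with discriminant -335.
79 ∤ -335, so 79 is unramified.
Compute (-335/79) via Euler: 60^((79-1)/2) mod 79 = 78, so (-335/79) = -1.
d is a non-residue mod p, hence 79 remains inert in O_K.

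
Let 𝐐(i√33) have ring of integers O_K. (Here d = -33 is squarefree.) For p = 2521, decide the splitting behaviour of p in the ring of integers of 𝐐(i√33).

remains prime (inert)

d = -33 ≡ 3 (mod 4), so O_K = ℤ[√-33] and disc(K) = 4d = -132.
Since gcd(2521, -132) = 1 the prime 2521 does not ramify.
Compute (-33/2521) via Euler: 2488^((2521-1)/2) mod 2521 = 2520, so (-33/2521) = -1.
Legendre symbol -1 ⇒ 2521 is inert.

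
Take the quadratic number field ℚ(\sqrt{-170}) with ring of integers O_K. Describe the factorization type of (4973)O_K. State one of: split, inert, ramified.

-170 mod 4 = 2, hence disc K = 4·(-170) = -680 and O_K = ℤ[√-170].
4973 ∤ -680, so 4973 is unramified.
Compute (-170/4973) via Euler: 4803^((4973-1)/2) mod 4973 = 1, so (-170/4973) = 1.
Legendre symbol 1 ⇒ 4973 is split.

4973 splits in O_K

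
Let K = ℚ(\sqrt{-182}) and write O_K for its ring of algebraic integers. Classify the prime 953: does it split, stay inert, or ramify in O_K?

splits completely

-182 mod 4 = 2, hence disc K = 4·(-182) = -728 and O_K = ℤ[√-182].
Since gcd(953, -728) = 1 the prime 953 does not ramify.
Compute (-182/953) via Euler: 771^((953-1)/2) mod 953 = 1, so (-182/953) = 1.
Legendre symbol 1 ⇒ 953 is split.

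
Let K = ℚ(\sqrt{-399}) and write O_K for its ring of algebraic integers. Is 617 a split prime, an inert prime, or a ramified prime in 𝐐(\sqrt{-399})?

-399 mod 4 = 1, hence disc K = -399 and O_K = ℤ[(1+√-399)/2].
Since gcd(617, -399) = 1 the prime 617 does not ramify.
Euler's criterion: (-399)^308 mod 617 = 616. Thus (-399|617) = -1.
d is a non-residue mod p, hence 617 remains inert in O_K.

p is inert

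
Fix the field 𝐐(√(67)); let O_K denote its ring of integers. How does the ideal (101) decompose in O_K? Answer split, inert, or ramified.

Since 67 ≢ 1 mod 4, the ring of integers is ℤ[√67] with discriminant 4·67 = 268.
disc(K) = 268 is not divisible by 101; 101 is unramified.
Legendre symbol by Euler's criterion: (67/101) ≡ 67^50 ≡ 100 (mod 101), i.e. (67/101) = -1.
(67/101) = -1, so 101 is inert.

inert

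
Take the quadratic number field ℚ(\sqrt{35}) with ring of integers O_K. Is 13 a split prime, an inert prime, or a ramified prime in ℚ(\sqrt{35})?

d = 35 ≡ 3 (mod 4), so O_K = ℤ[√35] and disc(K) = 4d = 140.
disc(K) = 140 is not divisible by 13; 13 is unramified.
(35/13) = 9^6 mod 13 = 1, giving Legendre symbol 1.
Legendre symbol 1 ⇒ 13 is split.

split — (13) = 𝔭₁𝔭₂ with 𝔭₁ ≠ 𝔭₂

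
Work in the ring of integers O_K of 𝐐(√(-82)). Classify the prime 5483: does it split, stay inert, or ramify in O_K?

d = -82 ≡ 2 (mod 4), so O_K = ℤ[√-82] and disc(K) = 4d = -328.
disc(K) = -328 is not divisible by 5483; 5483 is unramified.
Compute (-82/5483) via Euler: 5401^((5483-1)/2) mod 5483 = 5482, so (-82/5483) = -1.
(-82/5483) = -1, so 5483 is inert.

5483 remains inert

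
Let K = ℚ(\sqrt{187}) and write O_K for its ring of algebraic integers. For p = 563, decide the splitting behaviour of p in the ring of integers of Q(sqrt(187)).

splits completely

Since 187 ≢ 1 mod 4, the ring of integers is ℤ[√187] with discriminant 4·187 = 748.
563 ∤ 748, so 563 is unramified.
(187/563) = 187^281 mod 563 = 1, giving Legendre symbol 1.
Legendre symbol 1 ⇒ 563 is split.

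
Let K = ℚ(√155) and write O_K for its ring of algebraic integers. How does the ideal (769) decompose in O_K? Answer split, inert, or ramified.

p splits

d = 155 ≡ 3 (mod 4), so O_K = ℤ[√155] and disc(K) = 4d = 620.
disc(K) = 620 is not divisible by 769; 769 is unramified.
Compute (155/769) via Euler: 155^((769-1)/2) mod 769 = 1, so (155/769) = 1.
d is a quadratic residue mod p, hence 769 splits in O_K.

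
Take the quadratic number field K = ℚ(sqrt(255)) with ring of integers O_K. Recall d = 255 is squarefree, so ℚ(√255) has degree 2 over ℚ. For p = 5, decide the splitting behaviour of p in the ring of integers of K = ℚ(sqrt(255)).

Since 255 ≢ 1 mod 4, the ring of integers is ℤ[√255] with discriminant 4·255 = 1020.
Ramification test: 5 | 1020. The prime 5 ramifies in K.

ramified — (5) = 𝔭²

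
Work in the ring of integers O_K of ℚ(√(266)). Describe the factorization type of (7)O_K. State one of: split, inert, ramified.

ramified

Since 266 ≢ 1 mod 4, the ring of integers is ℤ[√266] with discriminant 4·266 = 1064.
Ramification test: 7 | 1064. The prime 7 ramifies in K.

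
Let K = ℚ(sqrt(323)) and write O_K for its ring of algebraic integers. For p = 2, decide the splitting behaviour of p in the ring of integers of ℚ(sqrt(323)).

d = 323 ≡ 3 (mod 4), so O_K = ℤ[√323] and disc(K) = 4d = 1292.
Ramification test: 2 | 1292. The prime 2 ramifies in K.

ramified — (2) = 𝔭²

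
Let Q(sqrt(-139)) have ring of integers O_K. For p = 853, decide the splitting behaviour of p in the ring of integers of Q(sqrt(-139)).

inert — (853) stays prime in O_K

Since -139 ≡ 1 mod 4, the ring of integers is ℤ[(1+√-139)/2] with discriminant -139.
disc(K) = -139 is not divisible by 853; 853 is unramified.
Legendre symbol by Euler's criterion: (-139/853) ≡ (-139)^426 ≡ 852 (mod 853), i.e. (-139/853) = -1.
Legendre symbol -1 ⇒ 853 is inert.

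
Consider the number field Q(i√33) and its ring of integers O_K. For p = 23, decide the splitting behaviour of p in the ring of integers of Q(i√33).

d = -33 ≡ 3 (mod 4), so O_K = ℤ[√-33] and disc(K) = 4d = -132.
disc(K) = -132 is not divisible by 23; 23 is unramified.
Compute (-33/23) via Euler: 13^((23-1)/2) mod 23 = 1, so (-33/23) = 1.
Legendre symbol 1 ⇒ 23 is split.

23 splits in O_K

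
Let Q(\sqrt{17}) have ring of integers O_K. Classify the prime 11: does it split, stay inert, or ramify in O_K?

inert

d = 17 ≡ 1 (mod 4), so O_K = ℤ[(1+√17)/2] and disc(K) = d = 17.
11 ∤ 17, so 11 is unramified.
Compute (17/11) via Euler: 6^((11-1)/2) mod 11 = 10, so (17/11) = -1.
d is a non-residue mod p, hence 11 remains inert in O_K.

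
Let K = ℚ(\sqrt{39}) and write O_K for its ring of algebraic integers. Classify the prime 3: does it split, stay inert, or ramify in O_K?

ramified

d = 39 ≡ 3 (mod 4), so O_K = ℤ[√39] and disc(K) = 4d = 156.
disc(K) = 156 = 3·52, so p = 3 is ramified.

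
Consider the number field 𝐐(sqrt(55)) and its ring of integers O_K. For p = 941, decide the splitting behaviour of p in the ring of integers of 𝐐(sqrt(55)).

941 remains inert

55 mod 4 = 3, hence disc K = 4·55 = 220 and O_K = ℤ[√55].
disc(K) = 220 is not divisible by 941; 941 is unramified.
Compute (55/941) via Euler: 55^((941-1)/2) mod 941 = 940, so (55/941) = -1.
d is a non-residue mod p, hence 941 remains inert in O_K.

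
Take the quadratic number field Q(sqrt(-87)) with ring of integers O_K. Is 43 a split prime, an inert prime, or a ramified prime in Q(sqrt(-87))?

inert

d = -87 ≡ 1 (mod 4), so O_K = ℤ[(1+√-87)/2] and disc(K) = d = -87.
43 ∤ -87, so 43 is unramified.
Compute (-87/43) via Euler: 42^((43-1)/2) mod 43 = 42, so (-87/43) = -1.
(-87/43) = -1, so 43 is inert.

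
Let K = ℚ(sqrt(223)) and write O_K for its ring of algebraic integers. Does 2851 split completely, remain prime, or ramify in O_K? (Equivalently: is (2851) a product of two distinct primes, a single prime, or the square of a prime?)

inert

d = 223 ≡ 3 (mod 4), so O_K = ℤ[√223] and disc(K) = 4d = 892.
2851 ∤ 892, so 2851 is unramified.
(223/2851) = 223^1425 mod 2851 = 2850, giving Legendre symbol -1.
Legendre symbol -1 ⇒ 2851 is inert.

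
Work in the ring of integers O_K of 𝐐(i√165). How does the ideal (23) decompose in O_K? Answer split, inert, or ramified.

-165 mod 4 = 3, hence disc K = 4·(-165) = -660 and O_K = ℤ[√-165].
23 ∤ -660, so 23 is unramified.
(-165/23) = 19^11 mod 23 = 22, giving Legendre symbol -1.
Legendre symbol -1 ⇒ 23 is inert.

inert — (23) stays prime in O_K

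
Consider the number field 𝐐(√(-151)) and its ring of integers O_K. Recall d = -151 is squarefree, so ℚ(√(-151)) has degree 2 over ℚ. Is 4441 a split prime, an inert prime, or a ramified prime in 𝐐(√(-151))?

d = -151 ≡ 1 (mod 4), so O_K = ℤ[(1+√-151)/2] and disc(K) = d = -151.
disc(K) = -151 is not divisible by 4441; 4441 is unramified.
Euler's criterion: (-151)^2220 mod 4441 = 1. Thus (-151|4441) = 1.
Legendre symbol 1 ⇒ 4441 is split.

split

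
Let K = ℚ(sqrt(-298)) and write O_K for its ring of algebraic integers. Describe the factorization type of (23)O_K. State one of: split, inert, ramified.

p splits

Since -298 ≢ 1 mod 4, the ring of integers is ℤ[√-298] with discriminant 4·(-298) = -1192.
23 ∤ -1192, so 23 is unramified.
(-298/23) = 1^11 mod 23 = 1, giving Legendre symbol 1.
(-298/23) = 1, so 23 splits.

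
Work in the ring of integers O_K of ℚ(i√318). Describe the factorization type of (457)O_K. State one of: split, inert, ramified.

inert

d = -318 ≡ 2 (mod 4), so O_K = ℤ[√-318] and disc(K) = 4d = -1272.
457 ∤ -1272, so 457 is unramified.
(-318/457) = 139^228 mod 457 = 456, giving Legendre symbol -1.
Legendre symbol -1 ⇒ 457 is inert.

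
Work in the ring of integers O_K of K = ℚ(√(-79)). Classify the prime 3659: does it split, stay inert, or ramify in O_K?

-79 mod 4 = 1, hence disc K = -79 and O_K = ℤ[(1+√-79)/2].
disc(K) = -79 is not divisible by 3659; 3659 is unramified.
Legendre symbol by Euler's criterion: (-79/3659) ≡ (-79)^1829 ≡ 1 (mod 3659), i.e. (-79/3659) = 1.
(-79/3659) = 1, so 3659 splits.

split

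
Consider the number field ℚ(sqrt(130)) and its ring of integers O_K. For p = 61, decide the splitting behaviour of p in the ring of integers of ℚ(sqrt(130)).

inert — (61) stays prime in O_K

Since 130 ≢ 1 mod 4, the ring of integers is ℤ[√130] with discriminant 4·130 = 520.
Since gcd(61, 520) = 1 the prime 61 does not ramify.
Legendre symbol by Euler's criterion: (130/61) ≡ 130^30 ≡ 60 (mod 61), i.e. (130/61) = -1.
(130/61) = -1, so 61 is inert.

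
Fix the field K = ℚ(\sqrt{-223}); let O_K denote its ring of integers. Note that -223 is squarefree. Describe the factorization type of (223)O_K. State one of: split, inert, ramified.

d = -223 ≡ 1 (mod 4), so O_K = ℤ[(1+√-223)/2] and disc(K) = d = -223.
223 divides disc(K) = -223, so 223 ramifies.

ramified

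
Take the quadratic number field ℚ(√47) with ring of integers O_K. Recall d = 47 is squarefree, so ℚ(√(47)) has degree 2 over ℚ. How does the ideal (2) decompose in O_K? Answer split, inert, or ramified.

p ramifies

d = 47 ≡ 3 (mod 4), so O_K = ℤ[√47] and disc(K) = 4d = 188.
Ramification test: 2 | 188. The prime 2 ramifies in K.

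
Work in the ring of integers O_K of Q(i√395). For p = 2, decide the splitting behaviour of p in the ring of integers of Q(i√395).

inert

Since -395 ≡ 1 mod 4, the ring of integers is ℤ[(1+√-395)/2] with discriminant -395.
Since gcd(2, -395) = 1 the prime 2 does not ramify.
d ≡ 5 (mod 8); the supplementary law gives 2 inert.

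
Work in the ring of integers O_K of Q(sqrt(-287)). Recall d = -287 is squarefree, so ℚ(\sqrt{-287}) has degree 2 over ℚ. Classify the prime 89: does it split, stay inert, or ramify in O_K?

-287 mod 4 = 1, hence disc K = -287 and O_K = ℤ[(1+√-287)/2].
Since gcd(89, -287) = 1 the prime 89 does not ramify.
Compute (-287/89) via Euler: 69^((89-1)/2) mod 89 = 1, so (-287/89) = 1.
(-287/89) = 1, so 89 splits.

splits completely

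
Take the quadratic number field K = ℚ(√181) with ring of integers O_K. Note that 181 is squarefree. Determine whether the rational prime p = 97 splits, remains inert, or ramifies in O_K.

181 mod 4 = 1, hence disc K = 181 and O_K = ℤ[(1+√181)/2].
97 ∤ 181, so 97 is unramified.
Compute (181/97) via Euler: 84^((97-1)/2) mod 97 = 96, so (181/97) = -1.
d is a non-residue mod p, hence 97 remains inert in O_K.

remains prime (inert)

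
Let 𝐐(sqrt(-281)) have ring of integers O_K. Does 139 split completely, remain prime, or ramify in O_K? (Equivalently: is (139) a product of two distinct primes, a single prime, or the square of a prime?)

-281 mod 4 = 3, hence disc K = 4·(-281) = -1124 and O_K = ℤ[√-281].
139 ∤ -1124, so 139 is unramified.
(-281/139) = 136^69 mod 139 = 1, giving Legendre symbol 1.
d is a quadratic residue mod p, hence 139 splits in O_K.

p splits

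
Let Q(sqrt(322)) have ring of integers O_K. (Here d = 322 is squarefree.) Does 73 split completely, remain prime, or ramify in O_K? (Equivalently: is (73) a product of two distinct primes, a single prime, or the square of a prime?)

d = 322 ≡ 2 (mod 4), so O_K = ℤ[√322] and disc(K) = 4d = 1288.
Since gcd(73, 1288) = 1 the prime 73 does not ramify.
Legendre symbol by Euler's criterion: (322/73) ≡ 322^36 ≡ 72 (mod 73), i.e. (322/73) = -1.
d is a non-residue mod p, hence 73 remains inert in O_K.

73 remains inert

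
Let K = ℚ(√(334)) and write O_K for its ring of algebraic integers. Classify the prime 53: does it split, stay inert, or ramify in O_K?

p splits

334 mod 4 = 2, hence disc K = 4·334 = 1336 and O_K = ℤ[√334].
disc(K) = 1336 is not divisible by 53; 53 is unramified.
Euler's criterion: 334^26 mod 53 = 1. Thus (334|53) = 1.
(334/53) = 1, so 53 splits.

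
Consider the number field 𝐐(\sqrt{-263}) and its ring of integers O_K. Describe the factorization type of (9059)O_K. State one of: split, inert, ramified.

Since -263 ≡ 1 mod 4, the ring of integers is ℤ[(1+√-263)/2] with discriminant -263.
9059 ∤ -263, so 9059 is unramified.
(-263/9059) = 8796^4529 mod 9059 = 1, giving Legendre symbol 1.
d is a quadratic residue mod p, hence 9059 splits in O_K.

p splits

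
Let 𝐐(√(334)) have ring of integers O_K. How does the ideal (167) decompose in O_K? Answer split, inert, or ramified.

d = 334 ≡ 2 (mod 4), so O_K = ℤ[√334] and disc(K) = 4d = 1336.
167 divides disc(K) = 1336, so 167 ramifies.

ramified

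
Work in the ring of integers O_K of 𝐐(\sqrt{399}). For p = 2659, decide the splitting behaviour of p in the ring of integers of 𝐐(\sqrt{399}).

399 mod 4 = 3, hence disc K = 4·399 = 1596 and O_K = ℤ[√399].
Since gcd(2659, 1596) = 1 the prime 2659 does not ramify.
Legendre symbol by Euler's criterion: (399/2659) ≡ 399^1329 ≡ 2658 (mod 2659), i.e. (399/2659) = -1.
Legendre symbol -1 ⇒ 2659 is inert.

remains prime (inert)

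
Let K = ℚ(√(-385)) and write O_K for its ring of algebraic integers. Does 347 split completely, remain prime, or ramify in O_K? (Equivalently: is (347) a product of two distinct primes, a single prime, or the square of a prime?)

-385 mod 4 = 3, hence disc K = 4·(-385) = -1540 and O_K = ℤ[√-385].
Since gcd(347, -1540) = 1 the prime 347 does not ramify.
Euler's criterion: (-385)^173 mod 347 = 346. Thus (-385|347) = -1.
d is a non-residue mod p, hence 347 remains inert in O_K.

inert — (347) stays prime in O_K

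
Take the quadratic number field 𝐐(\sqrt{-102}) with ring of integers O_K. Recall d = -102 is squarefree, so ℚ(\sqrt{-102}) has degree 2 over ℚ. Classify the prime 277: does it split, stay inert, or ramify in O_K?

-102 mod 4 = 2, hence disc K = 4·(-102) = -408 and O_K = ℤ[√-102].
277 ∤ -408, so 277 is unramified.
Euler's criterion: (-102)^138 mod 277 = 1. Thus (-102|277) = 1.
d is a quadratic residue mod p, hence 277 splits in O_K.

p splits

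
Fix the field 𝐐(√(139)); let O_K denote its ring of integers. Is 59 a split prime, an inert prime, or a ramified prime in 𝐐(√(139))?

split — (59) = 𝔭₁𝔭₂ with 𝔭₁ ≠ 𝔭₂

Since 139 ≢ 1 mod 4, the ring of integers is ℤ[√139] with discriminant 4·139 = 556.
Since gcd(59, 556) = 1 the prime 59 does not ramify.
(139/59) = 21^29 mod 59 = 1, giving Legendre symbol 1.
(139/59) = 1, so 59 splits.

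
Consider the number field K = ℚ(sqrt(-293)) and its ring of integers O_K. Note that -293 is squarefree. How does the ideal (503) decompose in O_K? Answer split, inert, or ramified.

d = -293 ≡ 3 (mod 4), so O_K = ℤ[√-293] and disc(K) = 4d = -1172.
503 ∤ -1172, so 503 is unramified.
(-293/503) = 210^251 mod 503 = 502, giving Legendre symbol -1.
Legendre symbol -1 ⇒ 503 is inert.

503 remains inert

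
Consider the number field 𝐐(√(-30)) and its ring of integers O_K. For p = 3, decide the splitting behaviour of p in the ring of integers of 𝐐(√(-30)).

-30 mod 4 = 2, hence disc K = 4·(-30) = -120 and O_K = ℤ[√-30].
Ramification test: 3 | -120. The prime 3 ramifies in K.

p ramifies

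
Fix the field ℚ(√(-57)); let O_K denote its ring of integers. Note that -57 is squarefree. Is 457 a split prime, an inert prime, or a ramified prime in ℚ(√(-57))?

split — (457) = 𝔭₁𝔭₂ with 𝔭₁ ≠ 𝔭₂

-57 mod 4 = 3, hence disc K = 4·(-57) = -228 and O_K = ℤ[√-57].
457 ∤ -228, so 457 is unramified.
Compute (-57/457) via Euler: 400^((457-1)/2) mod 457 = 1, so (-57/457) = 1.
(-57/457) = 1, so 457 splits.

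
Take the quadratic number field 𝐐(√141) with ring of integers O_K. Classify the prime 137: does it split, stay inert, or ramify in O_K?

split

d = 141 ≡ 1 (mod 4), so O_K = ℤ[(1+√141)/2] and disc(K) = d = 141.
disc(K) = 141 is not divisible by 137; 137 is unramified.
(141/137) = 4^68 mod 137 = 1, giving Legendre symbol 1.
(141/137) = 1, so 137 splits.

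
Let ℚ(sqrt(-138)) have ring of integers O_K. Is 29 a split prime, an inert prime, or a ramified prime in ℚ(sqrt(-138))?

-138 mod 4 = 2, hence disc K = 4·(-138) = -552 and O_K = ℤ[√-138].
Since gcd(29, -552) = 1 the prime 29 does not ramify.
(-138/29) = 7^14 mod 29 = 1, giving Legendre symbol 1.
(-138/29) = 1, so 29 splits.

split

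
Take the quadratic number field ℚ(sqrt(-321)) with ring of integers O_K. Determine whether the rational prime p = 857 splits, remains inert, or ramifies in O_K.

857 remains inert

d = -321 ≡ 3 (mod 4), so O_K = ℤ[√-321] and disc(K) = 4d = -1284.
Since gcd(857, -1284) = 1 the prime 857 does not ramify.
(-321/857) = 536^428 mod 857 = 856, giving Legendre symbol -1.
d is a non-residue mod p, hence 857 remains inert in O_K.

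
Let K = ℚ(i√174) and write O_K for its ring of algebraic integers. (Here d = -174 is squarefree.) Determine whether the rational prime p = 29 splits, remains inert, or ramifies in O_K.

-174 mod 4 = 2, hence disc K = 4·(-174) = -696 and O_K = ℤ[√-174].
disc(K) = -696 = 29·(-24), so p = 29 is ramified.

ramifies in O_K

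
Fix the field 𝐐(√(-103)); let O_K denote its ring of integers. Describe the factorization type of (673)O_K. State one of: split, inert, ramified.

splits completely

-103 mod 4 = 1, hence disc K = -103 and O_K = ℤ[(1+√-103)/2].
Since gcd(673, -103) = 1 the prime 673 does not ramify.
Compute (-103/673) via Euler: 570^((673-1)/2) mod 673 = 1, so (-103/673) = 1.
d is a quadratic residue mod p, hence 673 splits in O_K.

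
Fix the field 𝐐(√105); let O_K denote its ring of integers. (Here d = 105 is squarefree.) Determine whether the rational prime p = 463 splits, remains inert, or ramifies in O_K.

remains prime (inert)

Since 105 ≡ 1 mod 4, the ring of integers is ℤ[(1+√105)/2] with discriminant 105.
disc(K) = 105 is not divisible by 463; 463 is unramified.
Compute (105/463) via Euler: 105^((463-1)/2) mod 463 = 462, so (105/463) = -1.
d is a non-residue mod p, hence 463 remains inert in O_K.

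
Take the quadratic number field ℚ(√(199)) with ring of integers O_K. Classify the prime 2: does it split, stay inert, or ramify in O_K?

ramifies in O_K

Since 199 ≢ 1 mod 4, the ring of integers is ℤ[√199] with discriminant 4·199 = 796.
Ramification test: 2 | 796. The prime 2 ramifies in K.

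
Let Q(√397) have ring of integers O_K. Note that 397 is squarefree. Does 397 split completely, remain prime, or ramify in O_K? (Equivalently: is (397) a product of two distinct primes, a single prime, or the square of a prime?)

Since 397 ≡ 1 mod 4, the ring of integers is ℤ[(1+√397)/2] with discriminant 397.
Ramification test: 397 | 397. The prime 397 ramifies in K.

ramifies in O_K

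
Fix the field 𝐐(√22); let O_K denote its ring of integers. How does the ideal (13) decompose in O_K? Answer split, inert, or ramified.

p splits

Since 22 ≢ 1 mod 4, the ring of integers is ℤ[√22] with discriminant 4·22 = 88.
13 ∤ 88, so 13 is unramified.
Euler's criterion: 22^6 mod 13 = 1. Thus (22|13) = 1.
(22/13) = 1, so 13 splits.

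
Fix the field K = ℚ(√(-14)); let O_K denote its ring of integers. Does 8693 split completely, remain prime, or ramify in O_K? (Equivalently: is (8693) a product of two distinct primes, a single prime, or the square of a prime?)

Since -14 ≢ 1 mod 4, the ring of integers is ℤ[√-14] with discriminant 4·(-14) = -56.
8693 ∤ -56, so 8693 is unramified.
Legendre symbol by Euler's criterion: (-14/8693) ≡ (-14)^4346 ≡ 1 (mod 8693), i.e. (-14/8693) = 1.
d is a quadratic residue mod p, hence 8693 splits in O_K.

p splits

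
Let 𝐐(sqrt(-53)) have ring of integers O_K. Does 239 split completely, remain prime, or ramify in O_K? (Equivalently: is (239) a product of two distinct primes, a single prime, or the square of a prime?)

split — (239) = 𝔭₁𝔭₂ with 𝔭₁ ≠ 𝔭₂

Since -53 ≢ 1 mod 4, the ring of integers is ℤ[√-53] with discriminant 4·(-53) = -212.
239 ∤ -212, so 239 is unramified.
(-53/239) = 186^119 mod 239 = 1, giving Legendre symbol 1.
d is a quadratic residue mod p, hence 239 splits in O_K.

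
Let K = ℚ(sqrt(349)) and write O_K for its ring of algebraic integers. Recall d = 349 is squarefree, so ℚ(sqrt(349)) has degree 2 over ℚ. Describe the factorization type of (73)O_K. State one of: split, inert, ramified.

d = 349 ≡ 1 (mod 4), so O_K = ℤ[(1+√349)/2] and disc(K) = d = 349.
73 ∤ 349, so 73 is unramified.
Compute (349/73) via Euler: 57^((73-1)/2) mod 73 = 1, so (349/73) = 1.
Legendre symbol 1 ⇒ 73 is split.

split — (73) = 𝔭₁𝔭₂ with 𝔭₁ ≠ 𝔭₂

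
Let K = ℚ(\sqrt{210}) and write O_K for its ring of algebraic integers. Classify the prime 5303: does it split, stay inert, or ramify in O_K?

210 mod 4 = 2, hence disc K = 4·210 = 840 and O_K = ℤ[√210].
disc(K) = 840 is not divisible by 5303; 5303 is unramified.
Euler's criterion: 210^2651 mod 5303 = 1. Thus (210|5303) = 1.
d is a quadratic residue mod p, hence 5303 splits in O_K.

split — (5303) = 𝔭₁𝔭₂ with 𝔭₁ ≠ 𝔭₂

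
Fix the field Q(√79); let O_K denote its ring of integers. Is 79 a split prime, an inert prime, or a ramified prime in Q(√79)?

ramified — (79) = 𝔭²

d = 79 ≡ 3 (mod 4), so O_K = ℤ[√79] and disc(K) = 4d = 316.
disc(K) = 316 = 79·4, so p = 79 is ramified.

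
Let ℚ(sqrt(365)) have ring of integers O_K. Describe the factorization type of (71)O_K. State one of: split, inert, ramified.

split

365 mod 4 = 1, hence disc K = 365 and O_K = ℤ[(1+√365)/2].
disc(K) = 365 is not divisible by 71; 71 is unramified.
(365/71) = 10^35 mod 71 = 1, giving Legendre symbol 1.
Legendre symbol 1 ⇒ 71 is split.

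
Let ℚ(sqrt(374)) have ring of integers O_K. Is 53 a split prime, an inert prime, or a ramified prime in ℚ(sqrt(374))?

d = 374 ≡ 2 (mod 4), so O_K = ℤ[√374] and disc(K) = 4d = 1496.
Since gcd(53, 1496) = 1 the prime 53 does not ramify.
Legendre symbol by Euler's criterion: (374/53) ≡ 374^26 ≡ 52 (mod 53), i.e. (374/53) = -1.
Legendre symbol -1 ⇒ 53 is inert.

53 remains inert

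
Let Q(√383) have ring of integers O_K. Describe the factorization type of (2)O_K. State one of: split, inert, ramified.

ramified

Since 383 ≢ 1 mod 4, the ring of integers is ℤ[√383] with discriminant 4·383 = 1532.
disc(K) = 1532 = 2·766, so p = 2 is ramified.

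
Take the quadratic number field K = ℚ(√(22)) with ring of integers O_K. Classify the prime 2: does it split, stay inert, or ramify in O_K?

22 mod 4 = 2, hence disc K = 4·22 = 88 and O_K = ℤ[√22].
disc(K) = 88 = 2·44, so p = 2 is ramified.

p ramifies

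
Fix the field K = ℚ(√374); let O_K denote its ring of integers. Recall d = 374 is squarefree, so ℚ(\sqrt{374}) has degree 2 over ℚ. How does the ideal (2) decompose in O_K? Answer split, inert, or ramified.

ramified

d = 374 ≡ 2 (mod 4), so O_K = ℤ[√374] and disc(K) = 4d = 1496.
Ramification test: 2 | 1496. The prime 2 ramifies in K.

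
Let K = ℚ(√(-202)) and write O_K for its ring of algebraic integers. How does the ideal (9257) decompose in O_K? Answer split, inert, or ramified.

d = -202 ≡ 2 (mod 4), so O_K = ℤ[√-202] and disc(K) = 4d = -808.
9257 ∤ -808, so 9257 is unramified.
Legendre symbol by Euler's criterion: (-202/9257) ≡ (-202)^4628 ≡ 9256 (mod 9257), i.e. (-202/9257) = -1.
d is a non-residue mod p, hence 9257 remains inert in O_K.

9257 remains inert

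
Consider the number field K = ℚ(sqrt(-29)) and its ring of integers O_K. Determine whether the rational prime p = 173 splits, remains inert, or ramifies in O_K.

-29 mod 4 = 3, hence disc K = 4·(-29) = -116 and O_K = ℤ[√-29].
disc(K) = -116 is not divisible by 173; 173 is unramified.
(-29/173) = 144^86 mod 173 = 1, giving Legendre symbol 1.
(-29/173) = 1, so 173 splits.

split — (173) = 𝔭₁𝔭₂ with 𝔭₁ ≠ 𝔭₂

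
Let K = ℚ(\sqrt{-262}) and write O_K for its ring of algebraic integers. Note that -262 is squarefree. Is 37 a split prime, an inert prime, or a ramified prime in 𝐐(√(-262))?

split — (37) = 𝔭₁𝔭₂ with 𝔭₁ ≠ 𝔭₂

d = -262 ≡ 2 (mod 4), so O_K = ℤ[√-262] and disc(K) = 4d = -1048.
Since gcd(37, -1048) = 1 the prime 37 does not ramify.
Euler's criterion: (-262)^18 mod 37 = 1. Thus (-262|37) = 1.
Legendre symbol 1 ⇒ 37 is split.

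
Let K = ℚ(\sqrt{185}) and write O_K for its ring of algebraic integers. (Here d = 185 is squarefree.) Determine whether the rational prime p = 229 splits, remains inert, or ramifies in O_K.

Since 185 ≡ 1 mod 4, the ring of integers is ℤ[(1+√185)/2] with discriminant 185.
Since gcd(229, 185) = 1 the prime 229 does not ramify.
Euler's criterion: 185^114 mod 229 = 1. Thus (185|229) = 1.
d is a quadratic residue mod p, hence 229 splits in O_K.

p splits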